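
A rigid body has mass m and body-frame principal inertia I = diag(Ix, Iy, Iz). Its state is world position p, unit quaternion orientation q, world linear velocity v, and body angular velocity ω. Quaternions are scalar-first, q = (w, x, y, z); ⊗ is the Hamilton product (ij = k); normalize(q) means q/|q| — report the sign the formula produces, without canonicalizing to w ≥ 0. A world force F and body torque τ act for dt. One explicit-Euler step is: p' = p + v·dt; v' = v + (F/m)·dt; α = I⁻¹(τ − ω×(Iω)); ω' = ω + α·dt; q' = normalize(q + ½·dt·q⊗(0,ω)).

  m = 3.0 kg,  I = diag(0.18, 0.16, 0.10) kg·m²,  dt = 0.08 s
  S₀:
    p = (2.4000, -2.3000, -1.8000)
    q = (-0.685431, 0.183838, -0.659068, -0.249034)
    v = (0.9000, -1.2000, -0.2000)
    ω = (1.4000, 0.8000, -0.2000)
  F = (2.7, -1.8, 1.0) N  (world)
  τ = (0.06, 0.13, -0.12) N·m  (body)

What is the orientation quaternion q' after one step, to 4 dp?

q' = (-0.6752, 0.1584, -0.6920, -0.2003)

Hamilton product q⊗(0,ω) = (0.2200744, -0.6285626, -0.8602248, 1.2068518)
q' = normalize(q + ½dt·q⊗(0,ω)) = (-0.6752, 0.1584, -0.6920, -0.2003)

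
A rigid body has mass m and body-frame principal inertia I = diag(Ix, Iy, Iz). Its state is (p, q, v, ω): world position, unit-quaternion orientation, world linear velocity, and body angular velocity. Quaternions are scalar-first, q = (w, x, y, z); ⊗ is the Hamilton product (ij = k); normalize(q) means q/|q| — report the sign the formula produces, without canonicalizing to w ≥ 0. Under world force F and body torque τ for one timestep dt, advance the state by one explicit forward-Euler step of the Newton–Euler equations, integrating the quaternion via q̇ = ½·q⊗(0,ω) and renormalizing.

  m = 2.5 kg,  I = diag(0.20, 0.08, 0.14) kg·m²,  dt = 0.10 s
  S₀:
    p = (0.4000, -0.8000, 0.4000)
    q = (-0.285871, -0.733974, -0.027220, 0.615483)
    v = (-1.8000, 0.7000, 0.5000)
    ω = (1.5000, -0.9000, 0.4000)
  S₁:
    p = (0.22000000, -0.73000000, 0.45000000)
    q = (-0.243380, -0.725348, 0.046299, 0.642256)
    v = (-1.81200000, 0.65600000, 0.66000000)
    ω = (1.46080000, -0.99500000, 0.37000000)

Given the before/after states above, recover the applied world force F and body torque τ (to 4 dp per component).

F = (-0.3000, -1.1000, 4.0000)
τ = (-0.1000, -0.0400, 0.1200)

velocity change Δv = (-0.01200000, -0.04400000, 0.16000000)
m·(v₁−v₀)/dt = (-0.3000, -1.1000, 4.0000)
Δω = ω₁−ω₀ = (-0.03920000, -0.09500000, -0.03000000)
I·α + gyro = (-0.1000, -0.0400, 0.1200)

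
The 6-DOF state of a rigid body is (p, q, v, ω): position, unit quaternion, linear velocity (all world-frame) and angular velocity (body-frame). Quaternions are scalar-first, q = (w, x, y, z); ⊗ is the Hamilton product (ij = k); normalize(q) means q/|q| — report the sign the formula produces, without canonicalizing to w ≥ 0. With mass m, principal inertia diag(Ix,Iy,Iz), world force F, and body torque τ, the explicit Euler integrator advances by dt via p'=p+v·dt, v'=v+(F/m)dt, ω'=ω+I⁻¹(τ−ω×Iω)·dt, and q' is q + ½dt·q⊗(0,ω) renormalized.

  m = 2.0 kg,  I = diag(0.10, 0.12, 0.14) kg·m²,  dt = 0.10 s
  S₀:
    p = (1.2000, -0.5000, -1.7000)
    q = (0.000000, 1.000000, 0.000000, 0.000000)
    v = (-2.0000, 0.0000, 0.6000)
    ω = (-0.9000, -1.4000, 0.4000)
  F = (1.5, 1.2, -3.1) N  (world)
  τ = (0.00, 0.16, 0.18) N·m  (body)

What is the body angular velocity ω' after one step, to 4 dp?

ω' = (-0.8888, -1.2787, 0.5106)

precession coupling ω×(Iω) = (-0.0112, 0.0144, 0.0252)
(τ − ω×Iω)/I = (0.1120, 1.2133, 1.1057)
ω' = ω + α·dt = (-0.8888, -1.2787, 0.5106)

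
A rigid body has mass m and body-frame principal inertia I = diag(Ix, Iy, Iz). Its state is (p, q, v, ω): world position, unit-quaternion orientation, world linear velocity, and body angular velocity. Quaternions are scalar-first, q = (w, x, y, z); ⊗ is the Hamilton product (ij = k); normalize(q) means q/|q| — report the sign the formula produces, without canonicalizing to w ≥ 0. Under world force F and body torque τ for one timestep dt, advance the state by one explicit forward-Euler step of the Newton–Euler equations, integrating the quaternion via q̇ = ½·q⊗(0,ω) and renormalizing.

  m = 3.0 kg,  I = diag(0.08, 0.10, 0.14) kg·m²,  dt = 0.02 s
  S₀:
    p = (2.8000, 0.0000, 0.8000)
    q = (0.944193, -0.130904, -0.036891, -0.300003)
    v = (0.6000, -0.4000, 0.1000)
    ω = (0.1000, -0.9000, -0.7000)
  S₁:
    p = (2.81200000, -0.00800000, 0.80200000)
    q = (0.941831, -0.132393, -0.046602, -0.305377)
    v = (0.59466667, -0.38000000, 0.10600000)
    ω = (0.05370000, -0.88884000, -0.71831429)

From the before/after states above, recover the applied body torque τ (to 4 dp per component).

τ = (-0.1600, 0.0600, -0.1300)

ω₁ − ω₀ = (-0.04630000, 0.01116000, -0.01831429)
applied torque τ = (-0.1600, 0.0600, -0.1300)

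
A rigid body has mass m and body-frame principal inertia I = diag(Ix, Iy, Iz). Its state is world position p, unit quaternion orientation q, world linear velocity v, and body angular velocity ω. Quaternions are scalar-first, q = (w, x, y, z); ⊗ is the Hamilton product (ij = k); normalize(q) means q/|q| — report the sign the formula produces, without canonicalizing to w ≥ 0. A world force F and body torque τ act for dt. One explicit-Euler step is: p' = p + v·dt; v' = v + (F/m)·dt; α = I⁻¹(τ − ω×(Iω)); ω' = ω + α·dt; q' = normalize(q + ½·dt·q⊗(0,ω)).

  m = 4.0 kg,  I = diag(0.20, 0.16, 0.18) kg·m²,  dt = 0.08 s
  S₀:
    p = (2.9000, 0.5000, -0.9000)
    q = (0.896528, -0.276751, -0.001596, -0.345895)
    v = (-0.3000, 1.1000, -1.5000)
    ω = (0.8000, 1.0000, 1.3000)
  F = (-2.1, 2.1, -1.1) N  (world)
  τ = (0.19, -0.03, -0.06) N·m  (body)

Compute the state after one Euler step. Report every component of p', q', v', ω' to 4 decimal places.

ω×(Iω) gyroscopic = (0.0260, 0.0208, -0.0320)
(τ − ω×Iω)/I = (0.8200, -0.3175, -0.1556)
ω + α·dt = (0.8656, 0.9746, 1.2876)
q⊗(0,ω) = (0.6726603, 1.0610426, 0.9795883, 0.8900122)
updated quaternion q' = (0.9210, -0.2337, 0.0375, -0.3095)
linear accel F/m = (-0.5250, 0.5250, -0.2750)
p + v·dt = (2.8760, 0.5880, -1.0200)
v + (F/m)dt = (-0.3420, 1.1420, -1.5220)

p' = (2.8760, 0.5880, -1.0200)
q' = (0.9210, -0.2337, 0.0375, -0.3095)
v' = (-0.3420, 1.1420, -1.5220)
ω' = (0.8656, 0.9746, 1.2876)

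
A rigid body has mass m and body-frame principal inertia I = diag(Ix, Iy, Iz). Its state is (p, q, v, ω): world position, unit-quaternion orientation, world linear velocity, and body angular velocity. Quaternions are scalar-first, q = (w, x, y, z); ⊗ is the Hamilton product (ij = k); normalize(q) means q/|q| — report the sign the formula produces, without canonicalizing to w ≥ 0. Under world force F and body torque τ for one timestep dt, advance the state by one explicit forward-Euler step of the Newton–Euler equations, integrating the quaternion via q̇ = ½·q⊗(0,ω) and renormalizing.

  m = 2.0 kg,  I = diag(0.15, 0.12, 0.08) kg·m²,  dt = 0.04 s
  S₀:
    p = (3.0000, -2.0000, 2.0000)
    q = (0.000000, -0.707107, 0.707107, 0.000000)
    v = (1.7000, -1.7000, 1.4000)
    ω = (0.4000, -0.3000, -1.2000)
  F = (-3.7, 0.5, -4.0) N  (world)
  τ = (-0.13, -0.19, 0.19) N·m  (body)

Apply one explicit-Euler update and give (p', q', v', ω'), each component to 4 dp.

gyro term ω×Iω = (-0.0144, -0.0336, 0.0036)
α = I⁻¹(τ − ω×Iω) = (-0.7707, -1.3033, 2.3300)
ω' = ω + α·dt = (0.3692, -0.3521, -1.1068)
Hamilton product q⊗(0,ω) = (0.4949749, -0.8485284, -0.8485284, -0.0707107)
q + ½dt·q⊗(0,ω), renormalized = (0.0099, -0.7238, 0.6899, -0.0014)
p + v·dt = (3.0680, -2.0680, 2.0560)
v' = v + a·dt = (1.6260, -1.6900, 1.3200)

p' = (3.0680, -2.0680, 2.0560)
q' = (0.0099, -0.7238, 0.6899, -0.0014)
v' = (1.6260, -1.6900, 1.3200)
ω' = (0.3692, -0.3521, -1.1068)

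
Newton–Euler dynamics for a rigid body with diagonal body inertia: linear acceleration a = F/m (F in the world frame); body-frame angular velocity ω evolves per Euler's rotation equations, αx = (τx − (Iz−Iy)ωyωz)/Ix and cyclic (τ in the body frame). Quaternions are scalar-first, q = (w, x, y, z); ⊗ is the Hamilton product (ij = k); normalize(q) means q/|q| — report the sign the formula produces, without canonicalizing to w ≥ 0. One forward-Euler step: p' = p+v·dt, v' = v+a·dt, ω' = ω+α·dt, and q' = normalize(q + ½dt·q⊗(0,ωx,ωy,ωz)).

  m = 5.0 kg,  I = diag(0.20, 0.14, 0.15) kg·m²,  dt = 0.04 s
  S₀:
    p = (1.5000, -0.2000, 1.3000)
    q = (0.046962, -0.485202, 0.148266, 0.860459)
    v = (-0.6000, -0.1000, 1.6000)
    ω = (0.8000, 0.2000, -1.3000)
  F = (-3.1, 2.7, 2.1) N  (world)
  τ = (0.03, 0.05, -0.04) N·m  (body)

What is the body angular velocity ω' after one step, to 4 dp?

ω' = (0.8065, 0.2291, -1.3081)

ω×(Iω) gyroscopic = (-0.0026, -0.0520, -0.0096)
(τ − ω×Iω)/I = (0.1630, 0.7286, -0.2027)
ω' = ω + α·dt = (0.8065, 0.2291, -1.3081)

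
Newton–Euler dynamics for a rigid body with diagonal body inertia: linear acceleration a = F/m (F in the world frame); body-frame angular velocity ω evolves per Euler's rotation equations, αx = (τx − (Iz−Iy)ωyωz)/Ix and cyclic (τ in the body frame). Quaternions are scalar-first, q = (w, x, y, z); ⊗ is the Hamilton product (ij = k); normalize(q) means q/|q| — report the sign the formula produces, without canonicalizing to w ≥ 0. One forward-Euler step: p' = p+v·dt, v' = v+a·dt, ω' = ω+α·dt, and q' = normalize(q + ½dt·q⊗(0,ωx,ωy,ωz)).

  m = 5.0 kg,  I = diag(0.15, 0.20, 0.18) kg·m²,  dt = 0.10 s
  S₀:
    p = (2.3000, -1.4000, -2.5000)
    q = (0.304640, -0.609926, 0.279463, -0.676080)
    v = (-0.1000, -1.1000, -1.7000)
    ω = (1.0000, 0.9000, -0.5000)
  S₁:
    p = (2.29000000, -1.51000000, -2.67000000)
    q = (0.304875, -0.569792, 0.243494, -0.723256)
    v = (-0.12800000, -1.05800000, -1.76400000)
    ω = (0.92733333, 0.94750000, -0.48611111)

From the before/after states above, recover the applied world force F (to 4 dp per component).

F = (-1.4000, 2.1000, -3.2000)

velocity change Δv = (-0.02800000, 0.04200000, -0.06400000)
F = m·Δv/dt = (-1.4000, 2.1000, -3.2000)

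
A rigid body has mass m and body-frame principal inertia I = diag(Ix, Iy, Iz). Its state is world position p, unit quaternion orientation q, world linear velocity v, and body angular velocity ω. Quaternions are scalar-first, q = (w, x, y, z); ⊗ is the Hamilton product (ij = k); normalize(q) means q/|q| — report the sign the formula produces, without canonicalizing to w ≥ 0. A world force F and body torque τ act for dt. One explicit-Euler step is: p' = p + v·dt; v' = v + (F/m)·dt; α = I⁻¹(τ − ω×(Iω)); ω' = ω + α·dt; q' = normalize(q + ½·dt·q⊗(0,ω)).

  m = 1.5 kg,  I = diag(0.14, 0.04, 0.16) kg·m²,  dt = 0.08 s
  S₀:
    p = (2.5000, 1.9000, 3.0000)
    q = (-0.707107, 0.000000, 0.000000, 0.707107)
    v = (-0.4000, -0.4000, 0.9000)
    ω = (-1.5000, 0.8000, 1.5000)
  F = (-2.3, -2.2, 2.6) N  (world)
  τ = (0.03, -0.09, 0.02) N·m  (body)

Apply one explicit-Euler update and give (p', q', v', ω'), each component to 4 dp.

p' = (2.4680, 1.8680, 3.0720)
q' = (-0.7465, 0.0197, -0.0648, 0.6620)
v' = (-0.5227, -0.5173, 1.0387)
ω' = (-1.5651, 0.5300, 1.4500)

linear accel F/m = (-1.5333, -1.4667, 1.7333)
new position p' = (2.4680, 1.8680, 3.0720)
v' = v + a·dt = (-0.5227, -0.5173, 1.0387)
α = I⁻¹(τ − ω×Iω) = (-0.8143, -3.3750, -0.6250)
ω + α·dt = (-1.5651, 0.5300, 1.4500)
Hamilton product q⊗(0,ω) = (-1.0606605, 0.4949749, -1.6263461, -1.0606605)
q + ½dt·q⊗(0,ω), renormalized = (-0.7465, 0.0197, -0.0648, 0.6620)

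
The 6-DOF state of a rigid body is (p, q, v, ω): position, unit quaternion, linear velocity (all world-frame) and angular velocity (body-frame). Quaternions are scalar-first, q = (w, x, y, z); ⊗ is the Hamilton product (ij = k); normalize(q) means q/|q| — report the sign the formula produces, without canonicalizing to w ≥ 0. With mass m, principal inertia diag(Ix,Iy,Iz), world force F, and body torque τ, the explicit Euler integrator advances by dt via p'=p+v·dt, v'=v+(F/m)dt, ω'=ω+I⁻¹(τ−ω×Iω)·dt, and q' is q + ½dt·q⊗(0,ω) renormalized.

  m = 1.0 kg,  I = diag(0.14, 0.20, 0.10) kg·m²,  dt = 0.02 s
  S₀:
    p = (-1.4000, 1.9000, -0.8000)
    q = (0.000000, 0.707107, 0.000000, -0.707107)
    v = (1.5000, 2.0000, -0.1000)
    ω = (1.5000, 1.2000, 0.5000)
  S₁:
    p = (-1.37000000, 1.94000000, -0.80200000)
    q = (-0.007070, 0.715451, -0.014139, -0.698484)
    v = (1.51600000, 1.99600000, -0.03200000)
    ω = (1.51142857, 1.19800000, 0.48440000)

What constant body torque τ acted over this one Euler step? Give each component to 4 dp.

ω₁ − ω₀ = (0.01142857, -0.00200000, -0.01560000)
applied torque τ = (0.0200, 0.0100, 0.0300)

τ = (0.0200, 0.0100, 0.0300)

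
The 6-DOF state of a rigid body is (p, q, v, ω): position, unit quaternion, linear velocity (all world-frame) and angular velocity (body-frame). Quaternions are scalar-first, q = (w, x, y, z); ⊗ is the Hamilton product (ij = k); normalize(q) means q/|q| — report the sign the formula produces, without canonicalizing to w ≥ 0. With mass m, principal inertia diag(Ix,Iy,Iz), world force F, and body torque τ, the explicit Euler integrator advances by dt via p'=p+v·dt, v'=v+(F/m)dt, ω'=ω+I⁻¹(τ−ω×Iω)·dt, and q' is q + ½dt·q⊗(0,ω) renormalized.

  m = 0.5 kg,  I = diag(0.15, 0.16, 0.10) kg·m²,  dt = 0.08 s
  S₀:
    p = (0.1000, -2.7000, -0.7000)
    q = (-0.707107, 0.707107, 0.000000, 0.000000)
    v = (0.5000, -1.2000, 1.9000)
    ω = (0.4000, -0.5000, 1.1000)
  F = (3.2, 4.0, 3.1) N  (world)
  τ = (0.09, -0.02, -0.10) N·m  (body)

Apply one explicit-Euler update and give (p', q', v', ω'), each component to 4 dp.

linear accel F/m = (6.4000, 8.0000, 6.2000)
new position p' = (0.1400, -2.7960, -0.5480)
new velocity v' = (1.0120, -0.5600, 2.3960)
ω×(Iω) gyroscopic = (0.0330, 0.0220, -0.0020)
α = I⁻¹(τ − ω×Iω) = (0.3800, -0.2625, -0.9800)
ω' = ω + α·dt = (0.4304, -0.5210, 1.0216)
2q̇ = q⊗(0,ω) = (-0.2828428, -0.2828428, -0.4242642, -1.1313712)
q' = normalize(q + ½dt·q⊗(0,ω)) = (-0.7175, 0.6949, -0.0169, -0.0452)

p' = (0.1400, -2.7960, -0.5480)
q' = (-0.7175, 0.6949, -0.0169, -0.0452)
v' = (1.0120, -0.5600, 2.3960)
ω' = (0.4304, -0.5210, 1.0216)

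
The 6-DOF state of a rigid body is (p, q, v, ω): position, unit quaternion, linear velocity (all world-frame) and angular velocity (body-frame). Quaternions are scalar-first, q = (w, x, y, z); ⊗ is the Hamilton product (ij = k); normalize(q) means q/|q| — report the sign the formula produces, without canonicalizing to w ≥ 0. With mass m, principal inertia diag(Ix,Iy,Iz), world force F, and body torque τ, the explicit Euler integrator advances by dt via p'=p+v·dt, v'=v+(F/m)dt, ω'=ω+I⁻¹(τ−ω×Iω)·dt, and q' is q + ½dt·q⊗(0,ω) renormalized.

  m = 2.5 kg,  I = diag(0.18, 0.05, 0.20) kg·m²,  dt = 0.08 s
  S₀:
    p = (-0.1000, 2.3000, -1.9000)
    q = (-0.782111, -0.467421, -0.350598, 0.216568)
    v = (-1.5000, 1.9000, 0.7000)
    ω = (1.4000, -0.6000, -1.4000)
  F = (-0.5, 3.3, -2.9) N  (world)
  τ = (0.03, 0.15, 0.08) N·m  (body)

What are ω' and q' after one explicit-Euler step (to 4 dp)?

ω' = (1.3573, -0.4227, -1.4117)
q' = (-0.7497, -0.4847, -0.3447, 0.2902)

ω×(Iω) gyroscopic = (0.1260, 0.0392, 0.1092)
angular accel α = (-0.5333, 2.2160, -0.1460)
new body rate ω' = (1.3573, -0.4227, -1.4117)
Hamilton product q⊗(0,ω) = (0.7472258, -0.4741774, 0.1180724, 1.8662452)
q + ½dt·q⊗(0,ω), renormalized = (-0.7497, -0.4847, -0.3447, 0.2902)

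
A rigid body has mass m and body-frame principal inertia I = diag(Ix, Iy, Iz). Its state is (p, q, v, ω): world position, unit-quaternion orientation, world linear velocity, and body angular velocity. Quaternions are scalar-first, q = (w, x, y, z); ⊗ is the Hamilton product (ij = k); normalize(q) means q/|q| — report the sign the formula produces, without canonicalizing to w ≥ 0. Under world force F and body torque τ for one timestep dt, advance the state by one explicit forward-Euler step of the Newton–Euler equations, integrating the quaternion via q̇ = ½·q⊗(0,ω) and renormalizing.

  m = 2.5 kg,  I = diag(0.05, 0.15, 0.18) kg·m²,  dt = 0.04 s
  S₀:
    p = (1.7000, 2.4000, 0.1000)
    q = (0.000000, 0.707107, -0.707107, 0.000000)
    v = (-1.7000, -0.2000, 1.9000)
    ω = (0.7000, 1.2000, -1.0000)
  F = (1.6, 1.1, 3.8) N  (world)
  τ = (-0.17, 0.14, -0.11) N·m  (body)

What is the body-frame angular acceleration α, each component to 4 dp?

α = (-2.6800, 0.3267, -1.0778)

gyro term ω×Iω = (-0.0360, 0.0910, 0.0840)
(τ − ω×Iω)/I = (-2.6800, 0.3267, -1.0778)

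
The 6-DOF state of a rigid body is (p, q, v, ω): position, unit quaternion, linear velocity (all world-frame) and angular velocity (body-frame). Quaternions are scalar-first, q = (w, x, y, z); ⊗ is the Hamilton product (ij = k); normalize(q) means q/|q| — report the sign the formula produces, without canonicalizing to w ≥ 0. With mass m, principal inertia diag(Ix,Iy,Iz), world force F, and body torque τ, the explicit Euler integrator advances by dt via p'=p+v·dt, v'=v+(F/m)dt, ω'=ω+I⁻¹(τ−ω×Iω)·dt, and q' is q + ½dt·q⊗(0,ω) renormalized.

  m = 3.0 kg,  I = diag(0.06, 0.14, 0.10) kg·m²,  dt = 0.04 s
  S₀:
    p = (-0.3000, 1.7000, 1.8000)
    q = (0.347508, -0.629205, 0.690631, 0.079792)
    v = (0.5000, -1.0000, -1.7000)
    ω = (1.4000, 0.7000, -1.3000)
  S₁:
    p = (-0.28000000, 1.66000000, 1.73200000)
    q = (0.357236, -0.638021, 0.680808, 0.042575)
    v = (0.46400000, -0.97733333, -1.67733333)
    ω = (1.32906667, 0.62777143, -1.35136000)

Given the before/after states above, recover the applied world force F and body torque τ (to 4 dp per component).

F = (-2.7000, 1.7000, 1.7000)
τ = (-0.0700, -0.1800, -0.0500)

v₁ − v₀ = (-0.03600000, 0.02266667, 0.02266667)
F = m·Δv/dt = (-2.7000, 1.7000, 1.7000)
rate change Δω = (-0.07093333, -0.07222857, -0.05136000)
precession coupling = (0.0364, 0.0728, 0.0784)
applied torque τ = (-0.0700, -0.1800, -0.0500)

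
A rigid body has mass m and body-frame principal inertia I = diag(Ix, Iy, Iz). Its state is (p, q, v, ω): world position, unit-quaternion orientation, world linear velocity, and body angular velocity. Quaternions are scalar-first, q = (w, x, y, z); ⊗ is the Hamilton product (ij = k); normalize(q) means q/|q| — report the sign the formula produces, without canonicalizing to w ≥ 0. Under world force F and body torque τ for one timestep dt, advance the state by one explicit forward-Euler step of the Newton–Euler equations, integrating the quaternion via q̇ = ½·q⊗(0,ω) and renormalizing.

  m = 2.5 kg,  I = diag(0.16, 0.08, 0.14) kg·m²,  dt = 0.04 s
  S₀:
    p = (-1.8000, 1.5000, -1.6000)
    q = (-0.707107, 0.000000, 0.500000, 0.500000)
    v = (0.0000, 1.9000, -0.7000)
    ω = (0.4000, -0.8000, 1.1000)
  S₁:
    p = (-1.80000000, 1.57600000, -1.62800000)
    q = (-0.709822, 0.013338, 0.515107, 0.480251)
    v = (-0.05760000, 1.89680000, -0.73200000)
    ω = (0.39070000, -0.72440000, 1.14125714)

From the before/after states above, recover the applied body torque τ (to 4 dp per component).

τ = (-0.0900, 0.1600, 0.1700)

ω₁ − ω₀ = (-0.00930000, 0.07560000, 0.04125714)
I·α + gyro = (-0.0900, 0.1600, 0.1700)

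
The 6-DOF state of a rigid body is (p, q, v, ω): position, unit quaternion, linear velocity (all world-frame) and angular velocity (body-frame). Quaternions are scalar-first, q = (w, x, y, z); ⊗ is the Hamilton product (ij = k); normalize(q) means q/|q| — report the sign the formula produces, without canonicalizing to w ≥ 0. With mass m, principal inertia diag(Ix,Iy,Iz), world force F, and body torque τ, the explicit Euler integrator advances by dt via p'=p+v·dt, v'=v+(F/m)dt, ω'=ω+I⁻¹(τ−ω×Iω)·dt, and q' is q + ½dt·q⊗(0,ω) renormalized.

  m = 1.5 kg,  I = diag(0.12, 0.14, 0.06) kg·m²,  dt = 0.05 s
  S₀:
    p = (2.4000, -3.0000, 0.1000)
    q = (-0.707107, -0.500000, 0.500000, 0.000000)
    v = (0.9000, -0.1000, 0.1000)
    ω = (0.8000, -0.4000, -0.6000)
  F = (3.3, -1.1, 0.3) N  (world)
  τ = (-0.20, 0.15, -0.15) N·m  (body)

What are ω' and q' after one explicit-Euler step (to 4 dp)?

gyro term ω×Iω = (-0.0192, -0.0288, -0.0064)
(τ − ω×Iω)/I = (-1.5067, 1.2771, -2.3933)
ω' = ω + α·dt = (0.7247, -0.3361, -0.7197)
2q̇ = q⊗(0,ω) = (0.6000000, -0.8656856, -0.0171572, 0.2242642)
q' = normalize(q + ½dt·q⊗(0,ω)) = (-0.6919, -0.5215, 0.4994, 0.0056)

ω' = (0.7247, -0.3361, -0.7197)
q' = (-0.6919, -0.5215, 0.4994, 0.0056)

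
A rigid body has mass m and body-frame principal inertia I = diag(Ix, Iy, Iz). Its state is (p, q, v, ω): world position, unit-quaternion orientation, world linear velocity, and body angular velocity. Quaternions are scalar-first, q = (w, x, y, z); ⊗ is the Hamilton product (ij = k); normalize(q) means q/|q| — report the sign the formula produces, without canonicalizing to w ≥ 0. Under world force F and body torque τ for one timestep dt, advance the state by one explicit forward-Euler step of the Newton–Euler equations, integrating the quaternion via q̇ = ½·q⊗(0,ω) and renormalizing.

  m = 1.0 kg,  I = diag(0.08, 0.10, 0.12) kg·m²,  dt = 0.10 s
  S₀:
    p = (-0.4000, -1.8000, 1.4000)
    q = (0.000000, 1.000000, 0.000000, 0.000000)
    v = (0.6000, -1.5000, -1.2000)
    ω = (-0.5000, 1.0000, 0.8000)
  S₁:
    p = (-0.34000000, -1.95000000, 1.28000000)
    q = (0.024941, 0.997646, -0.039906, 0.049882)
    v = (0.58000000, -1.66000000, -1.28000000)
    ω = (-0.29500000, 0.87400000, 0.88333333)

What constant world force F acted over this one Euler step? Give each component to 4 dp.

velocity change Δv = (-0.02000000, -0.16000000, -0.08000000)
F = m·Δv/dt = (-0.2000, -1.6000, -0.8000)

F = (-0.2000, -1.6000, -0.8000)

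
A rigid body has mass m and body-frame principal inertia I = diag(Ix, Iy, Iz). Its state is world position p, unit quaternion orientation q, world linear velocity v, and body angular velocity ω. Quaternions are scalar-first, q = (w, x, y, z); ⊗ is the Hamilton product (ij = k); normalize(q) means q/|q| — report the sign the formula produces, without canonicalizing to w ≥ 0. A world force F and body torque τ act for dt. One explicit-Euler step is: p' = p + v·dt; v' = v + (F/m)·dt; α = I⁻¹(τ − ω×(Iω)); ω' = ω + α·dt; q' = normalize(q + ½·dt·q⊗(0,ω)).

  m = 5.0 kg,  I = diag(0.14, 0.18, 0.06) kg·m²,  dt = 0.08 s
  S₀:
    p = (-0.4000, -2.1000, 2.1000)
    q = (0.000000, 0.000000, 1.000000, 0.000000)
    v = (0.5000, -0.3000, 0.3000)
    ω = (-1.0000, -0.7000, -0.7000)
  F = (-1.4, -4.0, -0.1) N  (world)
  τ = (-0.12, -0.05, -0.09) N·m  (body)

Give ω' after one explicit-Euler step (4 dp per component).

α = I⁻¹(τ − ω×Iω) = (-0.4371, -0.5889, -1.9667)
new body rate ω' = (-1.0350, -0.7471, -0.8573)

ω' = (-1.0350, -0.7471, -0.8573)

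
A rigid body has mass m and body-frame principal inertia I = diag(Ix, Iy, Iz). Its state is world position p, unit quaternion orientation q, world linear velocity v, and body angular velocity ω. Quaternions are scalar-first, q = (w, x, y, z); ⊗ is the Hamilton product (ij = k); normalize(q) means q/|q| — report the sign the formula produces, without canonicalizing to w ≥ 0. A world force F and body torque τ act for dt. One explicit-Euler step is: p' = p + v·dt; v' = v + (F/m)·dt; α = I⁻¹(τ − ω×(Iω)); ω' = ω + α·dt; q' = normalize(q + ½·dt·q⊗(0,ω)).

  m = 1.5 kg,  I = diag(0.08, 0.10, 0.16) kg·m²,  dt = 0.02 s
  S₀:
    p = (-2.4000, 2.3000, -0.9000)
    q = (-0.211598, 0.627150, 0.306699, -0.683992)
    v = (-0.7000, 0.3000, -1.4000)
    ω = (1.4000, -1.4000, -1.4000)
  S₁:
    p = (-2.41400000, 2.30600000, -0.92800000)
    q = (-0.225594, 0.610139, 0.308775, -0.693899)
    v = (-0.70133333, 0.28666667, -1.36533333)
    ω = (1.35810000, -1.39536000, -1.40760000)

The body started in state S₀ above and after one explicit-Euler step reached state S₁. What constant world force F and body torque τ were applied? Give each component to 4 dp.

F = (-0.1000, -1.0000, 2.6000)
τ = (-0.0500, 0.1800, -0.1000)

rate change Δω = (-0.04190000, 0.00464000, -0.00760000)
ω₀×(Iω₀) = (0.1176, 0.1568, -0.0392)
I·α + gyro = (-0.0500, 0.1800, -0.1000)
Δv = v₁−v₀ = (-0.00133333, -0.01333333, 0.03466667)
F = m·Δv/dt = (-0.1000, -1.0000, 2.6000)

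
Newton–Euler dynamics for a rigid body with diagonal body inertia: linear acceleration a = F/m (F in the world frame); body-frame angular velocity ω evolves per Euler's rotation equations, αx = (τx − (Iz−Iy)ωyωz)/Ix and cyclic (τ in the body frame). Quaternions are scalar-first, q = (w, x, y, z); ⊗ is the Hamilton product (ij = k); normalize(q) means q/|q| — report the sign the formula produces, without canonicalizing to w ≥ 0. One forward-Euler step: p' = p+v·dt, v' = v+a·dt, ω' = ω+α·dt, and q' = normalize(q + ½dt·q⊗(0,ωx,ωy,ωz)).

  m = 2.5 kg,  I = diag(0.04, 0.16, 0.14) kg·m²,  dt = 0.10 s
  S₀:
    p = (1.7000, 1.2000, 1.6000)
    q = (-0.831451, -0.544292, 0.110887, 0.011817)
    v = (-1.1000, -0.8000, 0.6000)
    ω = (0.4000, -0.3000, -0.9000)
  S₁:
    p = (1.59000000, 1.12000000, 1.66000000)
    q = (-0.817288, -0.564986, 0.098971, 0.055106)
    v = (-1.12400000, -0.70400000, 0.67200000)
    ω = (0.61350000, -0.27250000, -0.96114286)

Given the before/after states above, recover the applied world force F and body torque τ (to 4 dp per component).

rate change Δω = (0.21350000, 0.02750000, -0.06114286)
gyro term ω₀×Iω₀ = (-0.0054, 0.0360, -0.0144)
I·α + gyro = (0.0800, 0.0800, -0.1000)
v₁ − v₀ = (-0.02400000, 0.09600000, 0.07200000)
m·(v₁−v₀)/dt = (-0.6000, 2.4000, 1.8000)

F = (-0.6000, 2.4000, 1.8000)
τ = (0.0800, 0.0800, -0.1000)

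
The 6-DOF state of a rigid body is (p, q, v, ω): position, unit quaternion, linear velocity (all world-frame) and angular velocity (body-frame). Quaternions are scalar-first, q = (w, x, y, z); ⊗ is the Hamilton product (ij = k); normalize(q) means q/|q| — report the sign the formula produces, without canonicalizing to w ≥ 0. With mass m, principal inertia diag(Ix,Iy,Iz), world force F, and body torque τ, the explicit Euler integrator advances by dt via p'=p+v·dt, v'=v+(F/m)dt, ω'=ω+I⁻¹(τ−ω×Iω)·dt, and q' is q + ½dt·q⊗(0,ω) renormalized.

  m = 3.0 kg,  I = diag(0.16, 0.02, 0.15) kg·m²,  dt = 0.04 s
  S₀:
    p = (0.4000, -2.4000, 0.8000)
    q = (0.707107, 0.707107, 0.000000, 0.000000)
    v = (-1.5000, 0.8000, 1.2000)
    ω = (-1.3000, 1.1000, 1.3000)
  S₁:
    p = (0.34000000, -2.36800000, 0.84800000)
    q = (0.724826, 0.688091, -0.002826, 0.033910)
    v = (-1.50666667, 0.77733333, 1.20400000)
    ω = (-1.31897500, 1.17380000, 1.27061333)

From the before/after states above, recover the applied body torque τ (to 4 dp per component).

τ = (0.1100, 0.0200, 0.0900)

ω₁ − ω₀ = (-0.01897500, 0.07380000, -0.02938667)
applied torque τ = (0.1100, 0.0200, 0.0900)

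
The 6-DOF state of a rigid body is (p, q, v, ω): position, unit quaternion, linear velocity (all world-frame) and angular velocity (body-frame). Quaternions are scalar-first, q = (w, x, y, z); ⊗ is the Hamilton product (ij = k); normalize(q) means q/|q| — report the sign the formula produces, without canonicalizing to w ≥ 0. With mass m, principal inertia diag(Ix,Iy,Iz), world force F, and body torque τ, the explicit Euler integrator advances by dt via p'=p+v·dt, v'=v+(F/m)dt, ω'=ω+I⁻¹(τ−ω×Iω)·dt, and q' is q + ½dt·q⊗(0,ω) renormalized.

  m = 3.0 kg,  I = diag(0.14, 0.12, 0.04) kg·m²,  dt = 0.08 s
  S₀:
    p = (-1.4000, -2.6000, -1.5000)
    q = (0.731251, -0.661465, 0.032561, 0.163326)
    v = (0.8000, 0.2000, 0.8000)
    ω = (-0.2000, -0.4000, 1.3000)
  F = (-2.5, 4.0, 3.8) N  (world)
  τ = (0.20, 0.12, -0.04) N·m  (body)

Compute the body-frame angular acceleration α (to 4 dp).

gyro term ω×Iω = (0.0416, -0.0260, -0.0016)
α = I⁻¹(τ − ω×Iω) = (1.1314, 1.2167, -0.9600)

α = (1.1314, 1.2167, -0.9600)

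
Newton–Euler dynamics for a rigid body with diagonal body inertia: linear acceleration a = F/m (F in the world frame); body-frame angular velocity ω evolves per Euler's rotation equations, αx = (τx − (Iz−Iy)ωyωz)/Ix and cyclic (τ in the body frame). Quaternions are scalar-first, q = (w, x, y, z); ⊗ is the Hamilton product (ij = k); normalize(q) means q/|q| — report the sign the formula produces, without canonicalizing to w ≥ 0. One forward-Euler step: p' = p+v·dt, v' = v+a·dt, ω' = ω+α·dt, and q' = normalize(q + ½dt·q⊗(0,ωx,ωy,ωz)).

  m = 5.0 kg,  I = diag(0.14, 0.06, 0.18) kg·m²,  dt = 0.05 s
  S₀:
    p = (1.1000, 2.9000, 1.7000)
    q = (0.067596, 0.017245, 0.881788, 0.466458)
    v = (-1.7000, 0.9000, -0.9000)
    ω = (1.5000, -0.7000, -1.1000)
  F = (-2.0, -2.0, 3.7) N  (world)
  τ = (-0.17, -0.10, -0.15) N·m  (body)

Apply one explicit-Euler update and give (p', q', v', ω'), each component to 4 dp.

p' = (1.0150, 2.9450, 1.6550)
q' = (0.0951, 0.0037, 0.8975, 0.4307)
v' = (-1.7200, 0.8800, -0.8630)
ω' = (1.4063, -0.8383, -1.1650)

(τ − ω×Iω)/I = (-1.8743, -2.7667, -1.3000)
ω' = ω + α·dt = (1.4063, -0.8383, -1.1650)
Hamilton product q⊗(0,ω) = (1.1044879, -0.5420522, 0.6713393, -1.4091091)
q + ½dt·q⊗(0,ω), renormalized = (0.0951, 0.0037, 0.8975, 0.4307)
p' = p + v·dt = (1.0150, 2.9450, 1.6550)
v' = v + a·dt = (-1.7200, 0.8800, -0.8630)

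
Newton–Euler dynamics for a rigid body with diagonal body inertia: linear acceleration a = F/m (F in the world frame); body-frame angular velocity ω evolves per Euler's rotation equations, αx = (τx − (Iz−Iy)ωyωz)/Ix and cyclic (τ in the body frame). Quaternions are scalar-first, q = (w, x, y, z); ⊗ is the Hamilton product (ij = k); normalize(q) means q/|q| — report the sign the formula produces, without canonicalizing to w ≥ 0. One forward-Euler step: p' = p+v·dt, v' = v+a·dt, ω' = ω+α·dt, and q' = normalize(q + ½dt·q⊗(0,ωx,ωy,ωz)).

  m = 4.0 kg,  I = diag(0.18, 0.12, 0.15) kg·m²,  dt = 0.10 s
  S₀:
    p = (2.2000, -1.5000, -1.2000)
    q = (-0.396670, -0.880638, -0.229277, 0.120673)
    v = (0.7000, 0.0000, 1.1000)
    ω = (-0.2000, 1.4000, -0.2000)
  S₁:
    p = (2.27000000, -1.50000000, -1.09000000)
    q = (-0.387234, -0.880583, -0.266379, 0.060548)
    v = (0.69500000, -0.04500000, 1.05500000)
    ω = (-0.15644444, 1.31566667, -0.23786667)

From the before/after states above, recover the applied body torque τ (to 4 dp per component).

τ = (0.0700, -0.1000, -0.0400)

ω₁ − ω₀ = (0.04355556, -0.08433333, -0.03786667)
I·α + gyro = (0.0700, -0.1000, -0.0400)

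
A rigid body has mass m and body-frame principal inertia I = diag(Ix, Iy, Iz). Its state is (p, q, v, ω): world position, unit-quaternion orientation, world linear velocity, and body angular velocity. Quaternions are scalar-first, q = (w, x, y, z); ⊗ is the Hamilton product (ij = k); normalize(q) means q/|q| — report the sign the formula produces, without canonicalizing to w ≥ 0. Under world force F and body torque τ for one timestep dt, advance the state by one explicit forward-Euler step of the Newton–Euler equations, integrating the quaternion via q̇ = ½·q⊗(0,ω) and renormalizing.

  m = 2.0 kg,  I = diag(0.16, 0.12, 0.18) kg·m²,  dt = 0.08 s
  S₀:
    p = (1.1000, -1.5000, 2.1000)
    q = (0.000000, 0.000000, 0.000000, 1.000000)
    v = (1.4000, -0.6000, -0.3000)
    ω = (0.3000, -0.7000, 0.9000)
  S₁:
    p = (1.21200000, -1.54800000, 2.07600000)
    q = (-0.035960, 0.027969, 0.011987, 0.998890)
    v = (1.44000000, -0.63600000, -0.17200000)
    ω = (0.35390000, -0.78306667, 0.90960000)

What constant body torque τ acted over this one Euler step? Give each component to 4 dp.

ω₁ − ω₀ = (0.05390000, -0.08306667, 0.00960000)
gyro term ω₀×Iω₀ = (-0.0378, -0.0054, 0.0084)
I·α + gyro = (0.0700, -0.1300, 0.0300)

τ = (0.0700, -0.1300, 0.0300)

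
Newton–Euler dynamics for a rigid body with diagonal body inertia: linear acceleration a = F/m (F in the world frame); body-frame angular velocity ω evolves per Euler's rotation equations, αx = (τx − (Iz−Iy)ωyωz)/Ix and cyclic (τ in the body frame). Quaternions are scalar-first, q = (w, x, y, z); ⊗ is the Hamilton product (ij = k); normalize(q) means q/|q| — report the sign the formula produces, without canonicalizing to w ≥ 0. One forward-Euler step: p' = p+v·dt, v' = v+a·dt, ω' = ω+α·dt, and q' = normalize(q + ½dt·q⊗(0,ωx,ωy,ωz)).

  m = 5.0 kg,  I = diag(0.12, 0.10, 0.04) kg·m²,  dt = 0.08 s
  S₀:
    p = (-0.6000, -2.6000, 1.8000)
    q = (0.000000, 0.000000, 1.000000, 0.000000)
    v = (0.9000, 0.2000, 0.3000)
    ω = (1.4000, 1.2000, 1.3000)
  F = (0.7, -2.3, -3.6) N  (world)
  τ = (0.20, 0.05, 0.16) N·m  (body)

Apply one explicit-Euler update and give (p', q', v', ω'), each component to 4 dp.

angular accel α = (2.4467, -0.9560, 4.8400)
ω + α·dt = (1.5957, 1.1235, 1.6872)
2q̇ = q⊗(0,ω) = (-1.2000000, 1.3000000, 0.0000000, -1.4000000)
q + ½dt·q⊗(0,ω), renormalized = (-0.0478, 0.0518, 0.9960, -0.0558)
new position p' = (-0.5280, -2.5840, 1.8240)
v' = v + a·dt = (0.9112, 0.1632, 0.2424)

p' = (-0.5280, -2.5840, 1.8240)
q' = (-0.0478, 0.0518, 0.9960, -0.0558)
v' = (0.9112, 0.1632, 0.2424)
ω' = (1.5957, 1.1235, 1.6872)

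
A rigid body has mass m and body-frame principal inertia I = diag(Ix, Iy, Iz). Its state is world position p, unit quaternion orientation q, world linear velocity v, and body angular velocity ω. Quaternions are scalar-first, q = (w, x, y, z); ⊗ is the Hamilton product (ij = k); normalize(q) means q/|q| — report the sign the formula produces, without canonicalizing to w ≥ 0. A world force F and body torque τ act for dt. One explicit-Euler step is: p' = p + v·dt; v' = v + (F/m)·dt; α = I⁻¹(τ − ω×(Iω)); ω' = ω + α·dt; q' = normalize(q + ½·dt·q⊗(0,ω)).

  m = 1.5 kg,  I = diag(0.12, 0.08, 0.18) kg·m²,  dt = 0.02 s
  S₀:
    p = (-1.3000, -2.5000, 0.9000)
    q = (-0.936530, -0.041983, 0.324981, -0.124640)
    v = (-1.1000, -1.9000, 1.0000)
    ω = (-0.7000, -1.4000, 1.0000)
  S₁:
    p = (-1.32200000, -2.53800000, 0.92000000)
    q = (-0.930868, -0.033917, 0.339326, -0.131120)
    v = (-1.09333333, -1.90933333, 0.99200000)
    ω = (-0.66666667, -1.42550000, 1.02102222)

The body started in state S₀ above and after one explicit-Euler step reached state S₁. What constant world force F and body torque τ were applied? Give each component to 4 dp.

velocity change Δv = (0.00666667, -0.00933333, -0.00800000)
m·(v₁−v₀)/dt = (0.5000, -0.7000, -0.6000)
ω₁ − ω₀ = (0.03333333, -0.02550000, 0.02102222)
ω₀×(Iω₀) = (-0.1400, 0.0420, -0.0392)
τ = I·(Δω/dt) + ω₀×(Iω₀) = (0.0600, -0.0600, 0.1500)

F = (0.5000, -0.7000, -0.6000)
τ = (0.0600, -0.0600, 0.1500)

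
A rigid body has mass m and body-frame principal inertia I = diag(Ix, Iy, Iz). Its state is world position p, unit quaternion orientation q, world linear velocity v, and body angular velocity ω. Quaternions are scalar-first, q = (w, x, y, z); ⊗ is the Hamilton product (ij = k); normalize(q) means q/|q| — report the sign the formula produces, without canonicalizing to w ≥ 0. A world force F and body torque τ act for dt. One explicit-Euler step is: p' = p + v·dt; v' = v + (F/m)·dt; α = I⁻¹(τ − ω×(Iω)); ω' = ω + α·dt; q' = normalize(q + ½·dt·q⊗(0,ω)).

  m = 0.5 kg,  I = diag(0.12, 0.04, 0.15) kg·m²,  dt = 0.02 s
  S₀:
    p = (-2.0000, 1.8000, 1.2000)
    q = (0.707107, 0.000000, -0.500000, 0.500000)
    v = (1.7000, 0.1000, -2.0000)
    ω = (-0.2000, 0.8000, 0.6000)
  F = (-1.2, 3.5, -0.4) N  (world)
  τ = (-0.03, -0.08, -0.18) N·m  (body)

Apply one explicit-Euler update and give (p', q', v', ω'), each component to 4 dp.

p' = (-1.9660, 1.8020, 1.1600)
q' = (0.7081, -0.0084, -0.4953, 0.5032)
v' = (1.6520, 0.2400, -2.0160)
ω' = (-0.2138, 0.7582, 0.5743)

a = F/m = (-2.4000, 7.0000, -0.8000)
p + v·dt = (-1.9660, 1.8020, 1.1600)
new velocity v' = (1.6520, 0.2400, -2.0160)
gyro term ω×Iω = (0.0528, 0.0036, 0.0128)
(τ − ω×Iω)/I = (-0.6900, -2.0900, -1.2853)
ω' = ω + α·dt = (-0.2138, 0.7582, 0.5743)
q⊗(0,ω) = (0.1000000, -0.8414214, 0.4656856, 0.3242642)
updated quaternion q' = (0.7081, -0.0084, -0.4953, 0.5032)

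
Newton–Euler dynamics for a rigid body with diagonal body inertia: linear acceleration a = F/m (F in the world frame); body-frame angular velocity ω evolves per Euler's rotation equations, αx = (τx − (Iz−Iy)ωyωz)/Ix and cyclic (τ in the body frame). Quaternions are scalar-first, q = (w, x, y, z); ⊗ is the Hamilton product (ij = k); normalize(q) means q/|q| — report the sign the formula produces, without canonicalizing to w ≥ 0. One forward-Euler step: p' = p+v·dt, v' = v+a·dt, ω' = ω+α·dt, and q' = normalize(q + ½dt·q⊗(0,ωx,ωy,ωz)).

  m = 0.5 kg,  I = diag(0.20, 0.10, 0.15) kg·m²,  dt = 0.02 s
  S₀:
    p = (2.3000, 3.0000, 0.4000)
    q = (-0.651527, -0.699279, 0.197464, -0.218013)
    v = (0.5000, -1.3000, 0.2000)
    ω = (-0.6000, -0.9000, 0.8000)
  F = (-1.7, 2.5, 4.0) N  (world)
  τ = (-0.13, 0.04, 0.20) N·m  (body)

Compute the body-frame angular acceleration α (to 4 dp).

α = (-0.4700, 0.6400, 1.6933)

precession coupling ω×(Iω) = (-0.0360, -0.0240, -0.0540)
(τ − ω×Iω)/I = (-0.4700, 0.6400, 1.6933)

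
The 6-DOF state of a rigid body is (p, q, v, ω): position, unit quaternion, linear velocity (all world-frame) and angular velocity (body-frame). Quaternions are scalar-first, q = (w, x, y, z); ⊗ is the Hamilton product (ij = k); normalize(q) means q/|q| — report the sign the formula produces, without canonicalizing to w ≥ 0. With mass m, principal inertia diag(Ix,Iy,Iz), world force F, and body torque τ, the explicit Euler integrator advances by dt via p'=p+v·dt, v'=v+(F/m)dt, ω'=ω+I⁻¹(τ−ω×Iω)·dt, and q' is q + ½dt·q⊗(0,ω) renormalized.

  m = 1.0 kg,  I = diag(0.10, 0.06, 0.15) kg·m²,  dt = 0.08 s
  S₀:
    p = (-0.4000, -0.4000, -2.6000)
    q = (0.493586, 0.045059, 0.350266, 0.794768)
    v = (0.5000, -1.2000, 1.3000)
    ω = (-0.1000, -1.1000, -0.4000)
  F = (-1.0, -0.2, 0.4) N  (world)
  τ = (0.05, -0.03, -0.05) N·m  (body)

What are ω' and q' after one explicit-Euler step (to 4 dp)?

precession coupling ω×(Iω) = (0.0396, -0.0020, -0.0044)
angular accel α = (0.1040, -0.4667, -0.3040)
new body rate ω' = (-0.0917, -1.1373, -0.4243)
Hamilton product q⊗(0,ω) = (0.7077057, 0.6847798, -0.6043978, -0.2119727)
updated quaternion q' = (0.5213, 0.0724, 0.3257, 0.7854)

ω' = (-0.0917, -1.1373, -0.4243)
q' = (0.5213, 0.0724, 0.3257, 0.7854)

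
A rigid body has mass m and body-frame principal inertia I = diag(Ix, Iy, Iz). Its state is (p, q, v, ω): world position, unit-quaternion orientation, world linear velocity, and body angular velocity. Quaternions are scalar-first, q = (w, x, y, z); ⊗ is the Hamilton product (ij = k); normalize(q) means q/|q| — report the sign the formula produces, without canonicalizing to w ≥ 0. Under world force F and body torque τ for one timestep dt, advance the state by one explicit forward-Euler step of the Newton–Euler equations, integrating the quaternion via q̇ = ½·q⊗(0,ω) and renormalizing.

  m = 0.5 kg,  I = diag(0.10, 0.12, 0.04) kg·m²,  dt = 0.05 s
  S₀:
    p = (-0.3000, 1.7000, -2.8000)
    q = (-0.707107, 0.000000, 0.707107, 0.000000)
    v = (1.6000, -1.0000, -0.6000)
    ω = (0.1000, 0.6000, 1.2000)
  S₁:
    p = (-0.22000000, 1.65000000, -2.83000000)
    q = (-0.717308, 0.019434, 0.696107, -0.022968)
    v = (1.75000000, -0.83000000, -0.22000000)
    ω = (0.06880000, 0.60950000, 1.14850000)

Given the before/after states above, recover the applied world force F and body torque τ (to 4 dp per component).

velocity change Δv = (0.15000000, 0.17000000, 0.38000000)
m·(v₁−v₀)/dt = (1.5000, 1.7000, 3.8000)
ω₁ − ω₀ = (-0.03120000, 0.00950000, -0.05150000)
I·α + gyro = (-0.1200, 0.0300, -0.0400)

F = (1.5000, 1.7000, 3.8000)
τ = (-0.1200, 0.0300, -0.0400)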